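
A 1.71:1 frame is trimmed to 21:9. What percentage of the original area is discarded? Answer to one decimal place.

The width stays; only height is cut (since 21:9 is wider than 1.71:1).
Fraction kept = (1.710)/(2.333) ≈ 73.29%, so 26.71% is lost.

26.7%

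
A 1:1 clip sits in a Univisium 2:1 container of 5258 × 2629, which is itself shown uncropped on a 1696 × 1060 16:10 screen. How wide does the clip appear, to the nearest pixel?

First fit — 1:1 into 5258×2629 spans the height: 2629.00 × 2629.00.
The Univisium 2:1 canvas is width-limited in 1696×1060, giving 1696.00 × 848.00; scale factor 0.3226.
The clip scales with it: width 2629.00 × 0.3226 ≈ 848.00.

848 px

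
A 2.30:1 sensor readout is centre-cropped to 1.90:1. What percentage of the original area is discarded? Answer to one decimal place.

17.4%

1.90:1 is narrower than 2.30:1, so the crop keeps the full height and trims the width.
Fraction kept = (1.900)/(2.300) ≈ 82.61%, so 17.39% is lost.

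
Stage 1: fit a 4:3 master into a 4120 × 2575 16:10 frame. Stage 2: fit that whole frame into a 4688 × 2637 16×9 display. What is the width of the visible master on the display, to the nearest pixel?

3516 px

4:3 in 4120×2575: fills the height, so the master is 3433.33 × 2575.00.
16:10 in 4688×2637: fills the height, so the intermediate becomes 4219.20 × 2637.00 — a scale of ×1.0241.
Applying the same ×1.0241: 3433.33 → 3516.00.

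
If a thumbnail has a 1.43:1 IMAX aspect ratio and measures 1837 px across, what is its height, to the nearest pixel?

1837 / 1.430 = 1284.62.

1285 px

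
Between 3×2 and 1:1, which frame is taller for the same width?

1:1

3×2 = 1.5 and 1; 1.5 > 1. The smaller width-to-height ratio is the taller frame.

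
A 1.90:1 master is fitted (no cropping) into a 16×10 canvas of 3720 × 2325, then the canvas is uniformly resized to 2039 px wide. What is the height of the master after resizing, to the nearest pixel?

1073 px

Fitted into 3720×2325, the master spans the width; its height is 3720 / 1.900 ≈ 1957.89 px.
Resizing to 2039 px wide multiplies everything by 0.5481: 1957.89 → 1073.16 px.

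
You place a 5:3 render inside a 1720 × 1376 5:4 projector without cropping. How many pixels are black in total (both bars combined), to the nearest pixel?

591680 pixels

5:3 is wider than 5:4, so it spans the full width.
That makes the image 1032.0000 px tall (1720 × 3/5).
Black = 1376 − 1032.0000 = 344.0000 px.
That's 344.0000 × 1720 ≈ 591680 black pixels.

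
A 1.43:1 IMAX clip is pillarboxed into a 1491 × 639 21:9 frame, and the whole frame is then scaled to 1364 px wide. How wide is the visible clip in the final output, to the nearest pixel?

836 px

In the 1491×639 frame the clip fills the height: width = 639 × 1.430 ≈ 913.77 px.
The frame scales by 1364/1491 = 0.9148; 913.77 × 0.9148 ≈ 835.94 px.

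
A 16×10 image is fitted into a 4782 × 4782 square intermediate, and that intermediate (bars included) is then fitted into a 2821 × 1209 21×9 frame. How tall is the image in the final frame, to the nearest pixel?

Inside the 4782×4782 canvas the image is width-limited at 4782.00 × 2988.75.
The square canvas is height-limited in 2821×1209, giving 1209.00 × 1209.00; scale factor 0.2528.
So the image's height is 2988.75 × 0.2528 ≈ 755.62.

756 px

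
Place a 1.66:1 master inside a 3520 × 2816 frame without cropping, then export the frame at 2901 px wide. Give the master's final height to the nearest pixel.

At 3520×2816 the master is width-limited, so height = 3520 / 1.660 ≈ 2120.48 px.
The frame scales by 2901/3520 = 0.8241; 2120.48 × 0.8241 ≈ 1747.59 px.

1748 px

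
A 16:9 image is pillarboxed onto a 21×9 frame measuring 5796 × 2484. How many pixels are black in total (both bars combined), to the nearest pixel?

3427920 pixels

Since 1.778 < 2.333, the image is height-limited.
That makes the image 4416.0000 px wide (2484 × 16/9).
5796 − 4416.0000 = 1380.0000 px of bars.
Bar area = 1380.0000 × 2484 ≈ 3427920 px.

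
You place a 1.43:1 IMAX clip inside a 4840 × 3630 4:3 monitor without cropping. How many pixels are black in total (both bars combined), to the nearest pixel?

1187662 pixels

1.43:1 IMAX (1.430) > 4:3 (1.333), so the clip fills the width.
Content height = 4840 / 1.430 ≈ 3384.6154 px.
Leftover height: 3630 − 3384.6154 = 245.3846 px.
That's 245.3846 × 4840 ≈ 1187662 black pixels.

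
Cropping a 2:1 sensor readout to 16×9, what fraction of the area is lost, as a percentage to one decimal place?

11.1%

Going from 2:1 to 16×9 means cutting width while keeping height.
Area ratio = (1.778)/(2.000) = 88.89%; the remaining 11.11% is cropped out.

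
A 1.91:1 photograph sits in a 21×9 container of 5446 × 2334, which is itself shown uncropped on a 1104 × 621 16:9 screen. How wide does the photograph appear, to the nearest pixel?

904 px

Inside the 5446×2334 canvas the photograph is height-limited at 4457.94 × 2334.00.
Second fit — the 21×9 canvas into 1104×621 spans the width: 1104.00 × 473.14 (×0.2027 from 5446×2334).
Applying the same ×0.2027: 4457.94 → 903.70.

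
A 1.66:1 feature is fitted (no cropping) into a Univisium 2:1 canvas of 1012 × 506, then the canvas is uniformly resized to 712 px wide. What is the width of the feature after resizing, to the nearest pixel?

In the 1012×506 frame the feature fills the height: width = 506 × 1.660 ≈ 839.96 px.
Resizing to 712 px wide multiplies everything by 0.7036: 839.96 → 590.96 px.

591 px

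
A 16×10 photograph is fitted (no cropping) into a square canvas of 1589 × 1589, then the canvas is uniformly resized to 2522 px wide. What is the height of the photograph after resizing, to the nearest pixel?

1576 px

At 1589×1589 the photograph is width-limited, so height = 1589 × 10/16 ≈ 993.12 px.
Scaling 1589 → 2522 is ×1.5872, so the height becomes 993.12 × 1.5872 ≈ 1576.25 px.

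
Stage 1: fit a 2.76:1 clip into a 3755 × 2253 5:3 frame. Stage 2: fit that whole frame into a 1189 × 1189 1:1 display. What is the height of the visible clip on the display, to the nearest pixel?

431 px

Inside the 3755×2253 canvas the clip is width-limited at 3755.00 × 1360.51.
The 5:3 canvas is width-limited in 1189×1189, giving 1189.00 × 713.40; scale factor 0.3166.
Applying the same ×0.3166: 1360.51 → 430.80.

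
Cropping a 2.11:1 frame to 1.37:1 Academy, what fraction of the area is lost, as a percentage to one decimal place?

35.1%

Going from 2.11:1 to 1.37:1 Academy means cutting width while keeping height.
Area ratio = (1.370)/(2.110) = 64.93%; the remaining 35.07% is cropped out.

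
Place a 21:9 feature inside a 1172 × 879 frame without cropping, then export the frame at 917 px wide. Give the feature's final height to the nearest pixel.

At 1172×879 the feature is width-limited, so height = 1172 × 9/21 ≈ 502.29 px.
Resizing to 917 px wide multiplies everything by 0.7824: 502.29 → 393.00 px.

393 px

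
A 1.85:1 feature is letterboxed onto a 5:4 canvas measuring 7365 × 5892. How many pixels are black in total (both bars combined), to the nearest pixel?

14073918 pixels

1.85:1 is wider than 5:4, so it spans the full width.
Content height = 7365 / 1.850 ≈ 3981.0811 px.
5892 − 3981.0811 = 1910.9189 px of bars.
That's 1910.9189 × 7365 ≈ 14073918 black pixels.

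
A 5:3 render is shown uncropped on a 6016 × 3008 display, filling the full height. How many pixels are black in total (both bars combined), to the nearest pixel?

That makes the image 5013.3333 px wide (3008 × 5/3).
6016 − 5013.3333 = 1002.6667 px of bars.
That's 1002.6667 × 3008 ≈ 3016021 black pixels.

3016021 pixels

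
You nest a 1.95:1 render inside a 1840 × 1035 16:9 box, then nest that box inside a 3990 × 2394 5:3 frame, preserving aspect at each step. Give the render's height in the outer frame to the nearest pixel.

First fit — 1.95:1 into 1840×1035 spans the width: 1840.00 × 943.59.
The 16:9 canvas is width-limited in 3990×2394, giving 3990.00 × 2244.38; scale factor 2.1685.
Applying the same ×2.1685: 943.59 → 2046.15.

2046 px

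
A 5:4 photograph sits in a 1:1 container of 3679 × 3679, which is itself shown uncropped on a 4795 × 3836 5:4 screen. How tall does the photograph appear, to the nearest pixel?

3069 px

Inside the 3679×3679 canvas the photograph is width-limited at 3679.00 × 2943.20.
Second fit — the 1:1 canvas into 4795×3836 spans the height: 3836.00 × 3836.00 (×1.0427 from 3679×3679).
So the photograph's height is 2943.20 × 1.0427 ≈ 3068.80.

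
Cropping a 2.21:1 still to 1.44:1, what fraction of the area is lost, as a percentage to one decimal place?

Going from 2.21:1 to 1.44:1 means cutting width while keeping height.
Area ratio = (1.440)/(2.210) = 65.16%; the remaining 34.84% is cropped out.

34.8%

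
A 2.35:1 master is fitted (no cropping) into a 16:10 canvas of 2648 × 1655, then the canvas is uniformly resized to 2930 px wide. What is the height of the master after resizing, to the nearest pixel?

1247 px

Fitted into 2648×1655, the master spans the width; its height is 2648 / 2.350 ≈ 1126.81 px.
The frame scales by 2930/2648 = 1.1065; 1126.81 × 1.1065 ≈ 1246.81 px.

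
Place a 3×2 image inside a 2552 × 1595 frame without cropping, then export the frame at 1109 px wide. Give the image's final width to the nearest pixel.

1040 px

In the 2552×1595 frame the image fills the height: width = 1595 × 3/2 ≈ 2392.50 px.
The frame scales by 1109/2552 = 0.4346; 2392.50 × 0.4346 ≈ 1039.69 px.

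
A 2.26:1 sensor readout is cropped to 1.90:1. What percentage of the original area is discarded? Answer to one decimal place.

Going from 2.26:1 to 1.90:1 means cutting width while keeping height.
Area ratio = (1.900)/(2.260) = 84.07%; the remaining 15.93% is cropped out.

15.9%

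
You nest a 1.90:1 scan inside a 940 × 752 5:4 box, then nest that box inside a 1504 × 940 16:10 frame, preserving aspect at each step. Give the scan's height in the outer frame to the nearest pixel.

618 px

First fit — 1.90:1 into 940×752 spans the width: 940.00 × 494.74.
Second fit — the 5:4 canvas into 1504×940 spans the height: 1175.00 × 940.00 (×1.2500 from 940×752).
Applying the same ×1.2500: 494.74 → 618.42.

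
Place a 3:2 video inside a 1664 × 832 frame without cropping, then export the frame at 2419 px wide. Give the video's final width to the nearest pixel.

1814 px

Fitted into 1664×832, the video spans the height; its width is 832 × 3/2 ≈ 1248.00 px.
The frame scales by 2419/1664 = 1.4537; 1248.00 × 1.4537 ≈ 1814.25 px.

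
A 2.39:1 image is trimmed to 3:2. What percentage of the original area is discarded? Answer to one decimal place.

37.2%

3:2 is narrower than 2.39:1, so the crop keeps the full height and trims the width.
Area ratio = (1.500)/(2.390) = 62.76%; the remaining 37.24% is cropped out.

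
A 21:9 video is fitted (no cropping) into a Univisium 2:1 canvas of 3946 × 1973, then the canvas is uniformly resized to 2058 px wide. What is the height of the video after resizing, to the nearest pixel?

At 3946×1973 the video is width-limited, so height = 3946 × 9/21 ≈ 1691.14 px.
Resizing to 2058 px wide multiplies everything by 0.5215: 1691.14 → 882.00 px.

882 px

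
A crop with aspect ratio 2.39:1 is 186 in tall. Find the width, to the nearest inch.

445 in

At 2.39:1, 186 × 2.390 ≈ 444.54.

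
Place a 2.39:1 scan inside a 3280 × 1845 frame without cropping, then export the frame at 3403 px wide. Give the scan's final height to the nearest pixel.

1424 px

At 3280×1845 the scan is width-limited, so height = 3280 / 2.390 ≈ 1372.38 px.
Scaling 3280 → 3403 is ×1.0375, so the height becomes 1372.38 × 1.0375 ≈ 1423.85 px.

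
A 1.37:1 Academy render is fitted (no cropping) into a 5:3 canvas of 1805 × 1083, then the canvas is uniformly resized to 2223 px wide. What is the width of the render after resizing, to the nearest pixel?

1827 px

At 1805×1083 the render is height-limited, so width = 1083 × 1.370 ≈ 1483.71 px.
Scaling 1805 → 2223 is ×1.2316, so the width becomes 1483.71 × 1.2316 ≈ 1827.31 px.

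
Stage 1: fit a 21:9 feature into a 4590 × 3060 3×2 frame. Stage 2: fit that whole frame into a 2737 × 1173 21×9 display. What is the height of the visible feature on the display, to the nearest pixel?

21:9 in 4590×3060: fills the width, so the feature is 4590.00 × 1967.14.
The 3×2 canvas is height-limited in 2737×1173, giving 1759.50 × 1173.00; scale factor 0.3833.
Applying the same ×0.3833: 1967.14 → 754.07.

754 px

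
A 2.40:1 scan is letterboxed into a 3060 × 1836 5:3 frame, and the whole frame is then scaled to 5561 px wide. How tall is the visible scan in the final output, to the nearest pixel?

2317 px

In the 3060×1836 frame the scan fills the width: height = 3060 / 2.400 ≈ 1275.00 px.
Scaling 3060 → 5561 is ×1.8173, so the height becomes 1275.00 × 1.8173 ≈ 2317.08 px.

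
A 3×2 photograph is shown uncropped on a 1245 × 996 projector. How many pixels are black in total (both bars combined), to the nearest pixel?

206670 pixels

3×2 (1.500) > 5:4 (1.250), so the photograph fills the width.
Content height = 1245 × 2/3 ≈ 830.0000 px.
Leftover height: 996 − 830.0000 = 166.0000 px.
Across the 1245-px span: 166.0000 × 1245 ≈ 206670 px.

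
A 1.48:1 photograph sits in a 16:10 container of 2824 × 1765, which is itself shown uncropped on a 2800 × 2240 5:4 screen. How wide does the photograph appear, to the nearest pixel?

2590 px

First fit — 1.48:1 into 2824×1765 spans the height: 2612.20 × 1765.00.
16:10 in 2800×2240: fills the width, so the intermediate becomes 2800.00 × 1750.00 — a scale of ×0.9915.
So the photograph's width is 2612.20 × 0.9915 ≈ 2590.00.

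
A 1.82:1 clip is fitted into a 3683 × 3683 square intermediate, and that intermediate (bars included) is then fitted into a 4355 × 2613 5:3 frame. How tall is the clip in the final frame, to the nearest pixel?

1436 px

1.82:1 in 3683×3683: fills the width, so the clip is 3683.00 × 2023.63.
The square canvas is height-limited in 4355×2613, giving 2613.00 × 2613.00; scale factor 0.7095.
So the clip's height is 2023.63 × 0.7095 ≈ 1435.71.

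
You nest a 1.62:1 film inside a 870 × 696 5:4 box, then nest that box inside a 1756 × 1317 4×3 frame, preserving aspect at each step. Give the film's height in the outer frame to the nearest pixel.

Inside the 870×696 canvas the film is width-limited at 870.00 × 537.04.
The 5:4 canvas is height-limited in 1756×1317, giving 1646.25 × 1317.00; scale factor 1.8922.
So the film's height is 537.04 × 1.8922 ≈ 1016.20.

1016 px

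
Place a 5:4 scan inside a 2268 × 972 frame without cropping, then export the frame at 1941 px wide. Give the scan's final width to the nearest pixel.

1040 px

At 2268×972 the scan is height-limited, so width = 972 × 5/4 ≈ 1215.00 px.
Scaling 2268 → 1941 is ×0.8558, so the width becomes 1215.00 × 0.8558 ≈ 1039.82 px.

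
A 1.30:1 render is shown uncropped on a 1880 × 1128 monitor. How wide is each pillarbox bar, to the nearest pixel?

Since 1.300 < 1.667, the render is height-limited.
The render is 1128 × 1.300 ≈ 1466.40 px wide.
Black = 1880 − 1466.40 = 413.60 px, or 206.80 per bar.

207 px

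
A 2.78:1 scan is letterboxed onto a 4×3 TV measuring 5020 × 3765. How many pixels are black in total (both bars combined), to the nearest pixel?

2.78:1 (2.780) > 4×3 (1.333), so the scan fills the width.
That makes the image 1805.7554 px tall (5020 / 2.780).
Leftover height: 3765 − 1805.7554 = 1959.2446 px.
Bar area = 1959.2446 × 5020 ≈ 9835408 px.

9835408 pixels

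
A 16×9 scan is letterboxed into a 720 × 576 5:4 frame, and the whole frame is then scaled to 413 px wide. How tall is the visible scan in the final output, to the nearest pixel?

Fitted into 720×576, the scan spans the width; its height is 720 × 9/16 ≈ 405.00 px.
Resizing to 413 px wide multiplies everything by 0.5736: 405.00 → 232.31 px.

232 px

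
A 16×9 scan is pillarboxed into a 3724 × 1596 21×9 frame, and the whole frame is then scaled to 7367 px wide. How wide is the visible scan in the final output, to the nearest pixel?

5613 px

In the 3724×1596 frame the scan fills the height: width = 1596 × 16/9 ≈ 2837.33 px.
Scaling 3724 → 7367 is ×1.9782, so the width becomes 2837.33 × 1.9782 ≈ 5612.95 px.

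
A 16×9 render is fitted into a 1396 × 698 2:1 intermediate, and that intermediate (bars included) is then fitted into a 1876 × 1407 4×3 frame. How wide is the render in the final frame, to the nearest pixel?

1668 px

Inside the 1396×698 canvas the render is height-limited at 1240.89 × 698.00.
2:1 in 1876×1407: fills the width, so the intermediate becomes 1876.00 × 938.00 — a scale of ×1.3438.
Applying the same ×1.3438: 1240.89 → 1667.56.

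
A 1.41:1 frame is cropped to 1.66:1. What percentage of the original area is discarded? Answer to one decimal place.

15.1%

The width stays; only height is cut (since 1.66:1 is wider than 1.41:1).
(1.410)/(1.660) ≈ 0.849 of the area survives, leaving 15.06% discarded.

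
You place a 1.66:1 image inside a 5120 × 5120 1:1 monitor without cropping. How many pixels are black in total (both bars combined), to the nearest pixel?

10422593 pixels

1.66:1 (1.660) > 1:1 (1.000), so the image fills the width.
The image is 5120 / 1.660 ≈ 3084.3373 px tall.
5120 − 3084.3373 = 2035.6627 px of bars.
That's 2035.6627 × 5120 ≈ 10422593 black pixels.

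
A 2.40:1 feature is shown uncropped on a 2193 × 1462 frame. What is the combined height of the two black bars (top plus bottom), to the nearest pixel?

Since 2.400 > 1.500, the feature is width-limited.
The feature is 2193 / 2.400 ≈ 913.75 px tall.
Black = 1462 − 913.75 = 548.25 px.

548 px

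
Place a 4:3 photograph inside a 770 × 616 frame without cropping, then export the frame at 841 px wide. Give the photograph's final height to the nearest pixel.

631 px

In the 770×616 frame the photograph fills the width: height = 770 × 3/4 ≈ 577.50 px.
Resizing to 841 px wide multiplies everything by 1.0922: 577.50 → 630.75 px.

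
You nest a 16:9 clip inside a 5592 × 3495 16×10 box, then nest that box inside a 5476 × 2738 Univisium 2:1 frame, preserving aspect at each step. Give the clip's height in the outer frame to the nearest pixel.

Inside the 5592×3495 canvas the clip is width-limited at 5592.00 × 3145.50.
Second fit — the 16×10 canvas into 5476×2738 spans the height: 4380.80 × 2738.00 (×0.7834 from 5592×3495).
The clip scales with it: height 3145.50 × 0.7834 ≈ 2464.20.

2464 px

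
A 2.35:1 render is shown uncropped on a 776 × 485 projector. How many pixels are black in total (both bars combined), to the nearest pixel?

Since 2.350 > 1.600, the render is width-limited.
That makes the image 330.2128 px tall (776 / 2.350).
Leftover height: 485 − 330.2128 = 154.7872 px.
Across the 776-px span: 154.7872 × 776 ≈ 120115 px.

120115 pixels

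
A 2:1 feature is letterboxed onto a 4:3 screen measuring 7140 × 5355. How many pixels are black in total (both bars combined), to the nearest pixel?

Since 2.000 > 1.333, the feature is width-limited.
The feature is 7140 × 1/2 ≈ 3570.0000 px tall.
Leftover height: 5355 − 3570.0000 = 1785.0000 px.
That's 1785.0000 × 7140 ≈ 12744900 black pixels.

12744900 pixels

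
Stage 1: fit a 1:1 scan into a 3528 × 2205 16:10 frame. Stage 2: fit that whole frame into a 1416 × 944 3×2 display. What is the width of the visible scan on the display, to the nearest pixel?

885 px

First fit — 1:1 into 3528×2205 spans the height: 2205.00 × 2205.00.
Second fit — the 16:10 canvas into 1416×944 spans the width: 1416.00 × 885.00 (×0.4014 from 3528×2205).
Applying the same ×0.4014: 2205.00 → 885.00.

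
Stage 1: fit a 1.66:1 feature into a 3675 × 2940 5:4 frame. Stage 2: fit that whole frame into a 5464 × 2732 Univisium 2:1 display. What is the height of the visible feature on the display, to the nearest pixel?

2057 px

1.66:1 in 3675×2940: fills the width, so the feature is 3675.00 × 2213.86.
The 5:4 canvas is height-limited in 5464×2732, giving 3415.00 × 2732.00; scale factor 0.9293.
The feature scales with it: height 2213.86 × 0.9293 ≈ 2057.23.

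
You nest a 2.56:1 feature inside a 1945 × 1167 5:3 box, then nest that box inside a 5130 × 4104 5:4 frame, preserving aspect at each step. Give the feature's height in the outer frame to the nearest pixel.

2004 px

First fit — 2.56:1 into 1945×1167 spans the width: 1945.00 × 759.77.
5:3 in 5130×4104: fills the width, so the intermediate becomes 5130.00 × 3078.00 — a scale of ×2.6375.
So the feature's height is 759.77 × 2.6375 ≈ 2003.91.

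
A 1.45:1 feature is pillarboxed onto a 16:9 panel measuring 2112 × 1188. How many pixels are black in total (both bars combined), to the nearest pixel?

Since 1.450 < 1.778, the feature is height-limited.
The feature is 1188 × 1.450 ≈ 1722.6000 px wide.
Leftover width: 2112 − 1722.6000 = 389.4000 px.
Bar area = 389.4000 × 1188 ≈ 462607 px.

462607 pixels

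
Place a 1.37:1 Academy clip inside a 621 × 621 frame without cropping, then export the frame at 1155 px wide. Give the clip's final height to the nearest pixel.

843 px

At 621×621 the clip is width-limited, so height = 621 / 1.370 ≈ 453.28 px.
The frame scales by 1155/621 = 1.8599; 453.28 × 1.8599 ≈ 843.07 px.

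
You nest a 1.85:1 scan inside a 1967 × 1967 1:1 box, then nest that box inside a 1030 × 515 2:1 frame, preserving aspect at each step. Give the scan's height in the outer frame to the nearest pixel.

278 px

1.85:1 in 1967×1967: fills the width, so the scan is 1967.00 × 1063.24.
Second fit — the 1:1 canvas into 1030×515 spans the height: 515.00 × 515.00 (×0.2618 from 1967×1967).
The scan scales with it: height 1063.24 × 0.2618 ≈ 278.38.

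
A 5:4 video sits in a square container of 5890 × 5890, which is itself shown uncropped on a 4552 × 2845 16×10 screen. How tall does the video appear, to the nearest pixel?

5:4 in 5890×5890: fills the width, so the video is 5890.00 × 4712.00.
Second fit — the square canvas into 4552×2845 spans the height: 2845.00 × 2845.00 (×0.4830 from 5890×5890).
Applying the same ×0.4830: 4712.00 → 2276.00.

2276 px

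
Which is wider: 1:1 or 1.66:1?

1 and 1.66; 1.66 > 1.

1.66:1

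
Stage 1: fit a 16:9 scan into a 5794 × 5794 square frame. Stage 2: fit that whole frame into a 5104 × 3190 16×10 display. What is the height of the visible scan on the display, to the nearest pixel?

1794 px

First fit — 16:9 into 5794×5794 spans the width: 5794.00 × 3259.12.
square in 5104×3190: fills the height, so the intermediate becomes 3190.00 × 3190.00 — a scale of ×0.5506.
So the scan's height is 3259.12 × 0.5506 ≈ 1794.38.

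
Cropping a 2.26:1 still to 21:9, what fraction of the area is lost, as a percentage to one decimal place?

3.1%

21:9 is wider than 2.26:1, so the crop keeps the full width and trims the height.
Fraction kept = (2.260)/(2.333) ≈ 96.86%, so 3.14% is lost.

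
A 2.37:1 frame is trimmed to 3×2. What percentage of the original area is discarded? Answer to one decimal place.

Going from 2.37:1 to 3×2 means cutting width while keeping height.
Fraction kept = (1.500)/(2.370) ≈ 63.29%, so 36.71% is lost.

36.7%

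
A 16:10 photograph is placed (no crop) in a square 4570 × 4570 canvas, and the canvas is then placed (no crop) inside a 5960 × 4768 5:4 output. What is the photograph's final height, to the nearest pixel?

Inside the 4570×4570 canvas the photograph is width-limited at 4570.00 × 2856.25.
Second fit — the square canvas into 5960×4768 spans the height: 4768.00 × 4768.00 (×1.0433 from 4570×4570).
The photograph scales with it: height 2856.25 × 1.0433 ≈ 2980.00.

2980 px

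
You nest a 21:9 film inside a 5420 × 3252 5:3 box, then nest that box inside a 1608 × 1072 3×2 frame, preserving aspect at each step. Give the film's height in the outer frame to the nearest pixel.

689 px

Inside the 5420×3252 canvas the film is width-limited at 5420.00 × 2322.86.
Second fit — the 5:3 canvas into 1608×1072 spans the width: 1608.00 × 964.80 (×0.2967 from 5420×3252).
So the film's height is 2322.86 × 0.2967 ≈ 689.14.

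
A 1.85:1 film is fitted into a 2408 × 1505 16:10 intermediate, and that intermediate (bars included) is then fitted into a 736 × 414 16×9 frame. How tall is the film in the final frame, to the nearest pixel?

358 px

1.85:1 in 2408×1505: fills the width, so the film is 2408.00 × 1301.62.
Second fit — the 16:10 canvas into 736×414 spans the height: 662.40 × 414.00 (×0.2751 from 2408×1505).
The film scales with it: height 1301.62 × 0.2751 ≈ 358.05.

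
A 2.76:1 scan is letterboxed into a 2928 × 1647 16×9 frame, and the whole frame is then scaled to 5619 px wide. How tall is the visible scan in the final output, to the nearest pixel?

2036 px

Fitted into 2928×1647, the scan spans the width; its height is 2928 / 2.760 ≈ 1060.87 px.
Resizing to 5619 px wide multiplies everything by 1.9191: 1060.87 → 2035.87 px.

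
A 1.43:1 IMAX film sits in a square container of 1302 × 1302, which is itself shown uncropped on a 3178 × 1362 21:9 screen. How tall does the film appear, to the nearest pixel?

952 px

1.43:1 IMAX in 1302×1302: fills the width, so the film is 1302.00 × 910.49.
square in 3178×1362: fills the height, so the intermediate becomes 1362.00 × 1362.00 — a scale of ×1.0461.
Applying the same ×1.0461: 910.49 → 952.45.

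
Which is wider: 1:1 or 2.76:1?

1 and 2.76; 2.76 > 1.

2.76:1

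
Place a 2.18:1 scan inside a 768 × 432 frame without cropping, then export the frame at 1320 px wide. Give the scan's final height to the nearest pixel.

Fitted into 768×432, the scan spans the width; its height is 768 / 2.180 ≈ 352.29 px.
Scaling 768 → 1320 is ×1.7188, so the height becomes 352.29 × 1.7188 ≈ 605.50 px.

606 px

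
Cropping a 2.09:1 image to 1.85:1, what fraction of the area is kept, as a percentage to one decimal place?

1.85:1 is narrower than 2.09:1, so the crop keeps the full height and trims the width.
Fraction kept = (1.850)/(2.090) ≈ 88.52%.

88.5%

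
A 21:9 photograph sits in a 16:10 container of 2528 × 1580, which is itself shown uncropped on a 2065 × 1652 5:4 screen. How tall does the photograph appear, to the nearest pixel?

885 px

21:9 in 2528×1580: fills the width, so the photograph is 2528.00 × 1083.43.
16:10 in 2065×1652: fills the width, so the intermediate becomes 2065.00 × 1290.62 — a scale of ×0.8169.
Applying the same ×0.8169: 1083.43 → 885.00.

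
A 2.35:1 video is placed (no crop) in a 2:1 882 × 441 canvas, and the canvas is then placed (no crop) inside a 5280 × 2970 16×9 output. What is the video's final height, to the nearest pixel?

2247 px

Inside the 882×441 canvas the video is width-limited at 882.00 × 375.32.
Second fit — the 2:1 canvas into 5280×2970 spans the width: 5280.00 × 2640.00 (×5.9864 from 882×441).
The video scales with it: height 375.32 × 5.9864 ≈ 2246.81.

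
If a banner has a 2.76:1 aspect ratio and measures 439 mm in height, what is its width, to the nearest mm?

1212 mm

Width = 439 × 2.760 = 1211.64.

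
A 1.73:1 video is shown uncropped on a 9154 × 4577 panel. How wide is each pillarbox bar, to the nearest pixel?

1.73:1 (1.730) < Univisium 2:1 (2.000), so the video fills the height.
Content width = 4577 × 1.730 ≈ 7918.21 px.
Leftover width: 9154 − 7918.21 = 1235.79 px → 617.89 each side.

618 px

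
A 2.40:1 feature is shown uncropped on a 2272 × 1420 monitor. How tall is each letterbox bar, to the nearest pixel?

2.40:1 is wider than 16×10, so it spans the full width.
That makes the image 946.67 px tall (2272 / 2.400).
1420 − 946.67 = 473.33 px of bars (236.67 each).

237 px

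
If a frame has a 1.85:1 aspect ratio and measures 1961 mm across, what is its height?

1060 mm

Height = 1961 / 1.850 = 1060.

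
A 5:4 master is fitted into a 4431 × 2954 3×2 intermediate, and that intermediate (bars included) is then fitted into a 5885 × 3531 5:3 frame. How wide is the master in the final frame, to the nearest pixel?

4414 px

Inside the 4431×2954 canvas the master is height-limited at 3692.50 × 2954.00.
The 3×2 canvas is height-limited in 5885×3531, giving 5296.50 × 3531.00; scale factor 1.1953.
So the master's width is 3692.50 × 1.1953 ≈ 4413.75.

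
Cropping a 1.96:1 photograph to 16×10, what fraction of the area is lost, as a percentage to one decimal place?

18.4%

Going from 1.96:1 to 16×10 means cutting width while keeping height.
Area ratio = (1.600)/(1.960) = 81.63%; the remaining 18.37% is cropped out.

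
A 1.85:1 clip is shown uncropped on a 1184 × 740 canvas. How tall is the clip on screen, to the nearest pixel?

640 px

1.85:1 is wider than 16×10, so it spans the full width.
The clip is 1184 / 1.850 ≈ 640.00 px tall.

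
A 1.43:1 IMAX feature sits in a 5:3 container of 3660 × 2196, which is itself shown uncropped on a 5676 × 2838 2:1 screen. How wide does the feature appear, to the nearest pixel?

1.43:1 IMAX in 3660×2196: fills the height, so the feature is 3140.28 × 2196.00.
Second fit — the 5:3 canvas into 5676×2838 spans the height: 4730.00 × 2838.00 (×1.2923 from 3660×2196).
Applying the same ×1.2923: 3140.28 → 4058.34.

4058 px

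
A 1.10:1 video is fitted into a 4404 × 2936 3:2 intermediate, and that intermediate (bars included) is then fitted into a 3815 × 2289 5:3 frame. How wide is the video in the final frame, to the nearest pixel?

2518 px

First fit — 1.10:1 into 4404×2936 spans the height: 3229.60 × 2936.00.
3:2 in 3815×2289: fills the height, so the intermediate becomes 3433.50 × 2289.00 — a scale of ×0.7796.
The video scales with it: width 3229.60 × 0.7796 ≈ 2517.90.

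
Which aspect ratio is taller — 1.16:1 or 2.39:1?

1.16:1

1.16 and 2.39; 2.39 > 1.16. The smaller width-to-height ratio is the taller frame.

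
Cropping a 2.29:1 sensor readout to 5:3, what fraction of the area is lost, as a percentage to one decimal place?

27.2%

Going from 2.29:1 to 5:3 means cutting width while keeping height.
Area ratio = (1.667)/(2.290) = 72.78%; the remaining 27.22% is cropped out.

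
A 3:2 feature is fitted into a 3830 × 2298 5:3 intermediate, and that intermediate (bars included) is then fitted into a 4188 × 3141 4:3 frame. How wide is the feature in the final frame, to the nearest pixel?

3769 px

Inside the 3830×2298 canvas the feature is height-limited at 3447.00 × 2298.00.
Second fit — the 5:3 canvas into 4188×3141 spans the width: 4188.00 × 2512.80 (×1.0935 from 3830×2298).
The feature scales with it: width 3447.00 × 1.0935 ≈ 3769.20.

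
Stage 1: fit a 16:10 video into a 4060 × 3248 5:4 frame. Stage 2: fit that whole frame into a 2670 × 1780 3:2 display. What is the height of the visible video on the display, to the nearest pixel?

First fit — 16:10 into 4060×3248 spans the width: 4060.00 × 2537.50.
5:4 in 2670×1780: fills the height, so the intermediate becomes 2225.00 × 1780.00 — a scale of ×0.5480.
The video scales with it: height 2537.50 × 0.5480 ≈ 1390.62.

1391 px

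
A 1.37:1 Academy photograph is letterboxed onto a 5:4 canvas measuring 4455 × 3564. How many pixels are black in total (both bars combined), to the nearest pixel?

1.37:1 Academy is wider than 5:4, so it spans the full width.
Content height = 4455 / 1.370 ≈ 3251.8248 px.
Leftover height: 3564 − 3251.8248 = 312.1752 px.
Bar area = 312.1752 × 4455 ≈ 1390740 px.

1390740 pixels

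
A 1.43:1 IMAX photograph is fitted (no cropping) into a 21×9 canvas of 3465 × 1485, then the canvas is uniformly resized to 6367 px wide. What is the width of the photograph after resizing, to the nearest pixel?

3902 px

Fitted into 3465×1485, the photograph spans the height; its width is 1485 × 1.430 ≈ 2123.55 px.
Resizing to 6367 px wide multiplies everything by 1.8375: 2123.55 → 3902.06 px.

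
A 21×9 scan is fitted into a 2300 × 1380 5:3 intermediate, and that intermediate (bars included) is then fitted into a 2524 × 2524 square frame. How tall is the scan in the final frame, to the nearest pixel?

1082 px

Inside the 2300×1380 canvas the scan is width-limited at 2300.00 × 985.71.
The 5:3 canvas is width-limited in 2524×2524, giving 2524.00 × 1514.40; scale factor 1.0974.
Applying the same ×1.0974: 985.71 → 1081.71.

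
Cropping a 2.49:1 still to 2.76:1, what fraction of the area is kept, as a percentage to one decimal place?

90.2%

2.76:1 is wider than 2.49:1, so the crop keeps the full width and trims the height.
Fraction kept = (2.490)/(2.760) ≈ 90.22%.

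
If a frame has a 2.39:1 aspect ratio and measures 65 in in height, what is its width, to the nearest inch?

155 in

At 2.39:1, 65 × 2.390 ≈ 155.35.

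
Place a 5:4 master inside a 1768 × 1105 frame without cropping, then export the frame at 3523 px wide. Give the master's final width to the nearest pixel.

At 1768×1105 the master is height-limited, so width = 1105 × 5/4 ≈ 1381.25 px.
Scaling 1768 → 3523 is ×1.9926, so the width becomes 1381.25 × 1.9926 ≈ 2752.34 px.

2752 px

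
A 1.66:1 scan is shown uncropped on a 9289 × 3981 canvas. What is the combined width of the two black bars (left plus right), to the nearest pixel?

1.66:1 (1.660) < 21×9 (2.333), so the scan fills the height.
That makes the image 6608.46 px wide (3981 × 1.660).
Leftover width: 9289 − 6608.46 = 2680.54 px.

2681 px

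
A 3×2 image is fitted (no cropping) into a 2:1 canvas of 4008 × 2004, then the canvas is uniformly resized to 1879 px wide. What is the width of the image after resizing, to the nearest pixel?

1409 px

Fitted into 4008×2004, the image spans the height; its width is 2004 × 3/2 ≈ 3006.00 px.
Resizing to 1879 px wide multiplies everything by 0.4688: 3006.00 → 1409.25 px.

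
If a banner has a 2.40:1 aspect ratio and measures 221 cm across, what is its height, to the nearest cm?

92 cm

221 / 2.400 = 92.08.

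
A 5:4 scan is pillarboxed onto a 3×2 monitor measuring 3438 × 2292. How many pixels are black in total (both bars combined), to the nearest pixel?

5:4 (1.250) < 3×2 (1.500), so the scan fills the height.
Content width = 2292 × 5/4 ≈ 2865.0000 px.
Leftover width: 3438 − 2865.0000 = 573.0000 px.
Across the 2292-px span: 573.0000 × 2292 ≈ 1313316 px.

1313316 pixels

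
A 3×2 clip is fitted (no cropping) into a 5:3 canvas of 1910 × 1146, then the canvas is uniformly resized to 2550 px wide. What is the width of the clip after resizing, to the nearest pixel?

In the 1910×1146 frame the clip fills the height: width = 1146 × 3/2 ≈ 1719.00 px.
The frame scales by 2550/1910 = 1.3351; 1719.00 × 1.3351 ≈ 2295.00 px.

2295 px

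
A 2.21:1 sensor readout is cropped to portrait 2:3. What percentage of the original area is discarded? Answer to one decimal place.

The height stays; only width is cut (since portrait 2:3 is narrower than 2.21:1).
Fraction kept = (0.667)/(2.210) ≈ 30.17%, so 69.83% is lost.

69.8%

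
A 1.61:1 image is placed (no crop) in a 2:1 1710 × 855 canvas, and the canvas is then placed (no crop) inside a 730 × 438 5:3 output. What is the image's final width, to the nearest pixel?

588 px

First fit — 1.61:1 into 1710×855 spans the height: 1376.55 × 855.00.
2:1 in 730×438: fills the width, so the intermediate becomes 730.00 × 365.00 — a scale of ×0.4269.
Applying the same ×0.4269: 1376.55 → 587.65.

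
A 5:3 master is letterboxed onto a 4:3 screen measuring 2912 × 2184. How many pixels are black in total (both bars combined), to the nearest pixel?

5:3 is wider than 4:3, so it spans the full width.
Content height = 2912 × 3/5 ≈ 1747.2000 px.
Black = 2184 − 1747.2000 = 436.8000 px.
Across the 2912-px span: 436.8000 × 2912 ≈ 1271962 px.

1271962 pixels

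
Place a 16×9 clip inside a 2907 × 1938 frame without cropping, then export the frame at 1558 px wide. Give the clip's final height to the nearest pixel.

Fitted into 2907×1938, the clip spans the width; its height is 2907 × 9/16 ≈ 1635.19 px.
Scaling 2907 → 1558 is ×0.5359, so the height becomes 1635.19 × 0.5359 ≈ 876.38 px.

876 px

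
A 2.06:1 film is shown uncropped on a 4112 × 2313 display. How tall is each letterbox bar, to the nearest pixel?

158 px

2.06:1 is wider than 16:9, so it spans the full width.
The film is 4112 / 2.060 ≈ 1996.12 px tall.
Leftover height: 2313 − 1996.12 = 316.88 px → 158.44 each side.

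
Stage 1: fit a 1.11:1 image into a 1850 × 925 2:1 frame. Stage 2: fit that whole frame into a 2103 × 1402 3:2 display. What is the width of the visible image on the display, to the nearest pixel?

1167 px

Inside the 1850×925 canvas the image is height-limited at 1026.75 × 925.00.
The 2:1 canvas is width-limited in 2103×1402, giving 2103.00 × 1051.50; scale factor 1.1368.
Applying the same ×1.1368: 1026.75 → 1167.16.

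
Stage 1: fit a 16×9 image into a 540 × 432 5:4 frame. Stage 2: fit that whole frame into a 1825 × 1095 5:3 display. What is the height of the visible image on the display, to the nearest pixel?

Inside the 540×432 canvas the image is width-limited at 540.00 × 303.75.
5:4 in 1825×1095: fills the height, so the intermediate becomes 1368.75 × 1095.00 — a scale of ×2.5347.
Applying the same ×2.5347: 303.75 → 769.92.

770 px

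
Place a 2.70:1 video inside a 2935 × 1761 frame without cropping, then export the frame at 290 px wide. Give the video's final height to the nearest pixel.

107 px

At 2935×1761 the video is width-limited, so height = 2935 / 2.700 ≈ 1087.04 px.
Scaling 2935 → 290 is ×0.0988, so the height becomes 1087.04 × 0.0988 ≈ 107.41 px.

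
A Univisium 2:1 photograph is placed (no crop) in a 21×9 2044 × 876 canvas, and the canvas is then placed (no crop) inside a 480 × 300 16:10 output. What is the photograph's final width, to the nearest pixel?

411 px

First fit — Univisium 2:1 into 2044×876 spans the height: 1752.00 × 876.00.
Second fit — the 21×9 canvas into 480×300 spans the width: 480.00 × 205.71 (×0.2348 from 2044×876).
The photograph scales with it: width 1752.00 × 0.2348 ≈ 411.43.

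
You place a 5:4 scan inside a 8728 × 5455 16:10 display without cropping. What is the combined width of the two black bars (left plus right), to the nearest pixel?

5:4 (1.250) < 16:10 (1.600), so the scan fills the height.
That makes the image 6818.75 px wide (5455 × 5/4).
Leftover width: 8728 − 6818.75 = 1909.25 px.

1909 px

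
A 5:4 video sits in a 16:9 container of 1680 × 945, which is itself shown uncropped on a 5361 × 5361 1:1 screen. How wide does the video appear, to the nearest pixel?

3769 px

5:4 in 1680×945: fills the height, so the video is 1181.25 × 945.00.
16:9 in 5361×5361: fills the width, so the intermediate becomes 5361.00 × 3015.56 — a scale of ×3.1911.
Applying the same ×3.1911: 1181.25 → 3769.45.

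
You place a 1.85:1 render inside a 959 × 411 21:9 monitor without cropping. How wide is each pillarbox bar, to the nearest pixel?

1.85:1 (1.850) < 21:9 (2.333), so the render fills the height.
The render is 411 × 1.850 ≈ 760.35 px wide.
Black = 959 − 760.35 = 198.65 px, or 99.33 per bar.

99 px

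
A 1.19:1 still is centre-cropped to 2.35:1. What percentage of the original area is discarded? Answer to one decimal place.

Going from 1.19:1 to 2.35:1 means cutting height while keeping width.
Area ratio = (1.190)/(2.350) = 50.64%; the remaining 49.36% is cropped out.

49.4%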